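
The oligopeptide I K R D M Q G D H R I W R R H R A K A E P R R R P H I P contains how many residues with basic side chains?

K, R, and H are the three residues with basic side chains (ε-amine, guanidinium, and imidazole respectively).
Matching residues: K2, R3, H9, R10, R13, R14, H15, R16, K18, R22, R23, R24, H26.

13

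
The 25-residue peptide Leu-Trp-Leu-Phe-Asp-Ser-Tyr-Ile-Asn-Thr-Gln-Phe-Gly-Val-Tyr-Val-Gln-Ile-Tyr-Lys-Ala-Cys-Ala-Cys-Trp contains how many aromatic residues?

7

F, W, and Y each carry an aromatic ring on the side chain.
Matching residues: Trp2, Phe4, Tyr7, Phe12, Tyr15, Tyr19, Trp25.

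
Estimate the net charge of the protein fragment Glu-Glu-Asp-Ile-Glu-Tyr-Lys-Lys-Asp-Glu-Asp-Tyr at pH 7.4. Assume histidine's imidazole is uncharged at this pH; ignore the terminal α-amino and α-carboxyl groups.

-5

At pH ~7.4 the Lys and Arg side chains are protonated (+1), the Asp and Glu side chains are deprotonated (−1), and with His taken as neutral all other side chains carry no charge.
Positive (K, R): Lys7, Lys8 → +2.
Negative (D, E): Glu1, Glu2, Asp3, Glu5, Asp9, Glu10, Asp11 → −7.
Net charge = (+2) + (−7) = −5.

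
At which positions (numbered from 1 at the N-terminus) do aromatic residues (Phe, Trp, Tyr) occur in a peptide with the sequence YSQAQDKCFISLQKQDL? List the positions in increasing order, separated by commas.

Matching residues: Y1, F9.

1, 9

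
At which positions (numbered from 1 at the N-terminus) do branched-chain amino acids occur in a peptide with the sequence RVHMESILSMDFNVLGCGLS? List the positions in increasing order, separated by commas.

The BCAAs are Val, Leu, and Ile — aliphatic side chains with a branch point.
Matching residues: V2, I7, L8, V14, L15, L19.

2, 7, 8, 14, 15, 19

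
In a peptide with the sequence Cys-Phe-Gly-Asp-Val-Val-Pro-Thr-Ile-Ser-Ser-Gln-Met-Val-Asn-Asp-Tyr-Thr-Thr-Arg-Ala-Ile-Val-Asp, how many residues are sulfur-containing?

Only Cys (C) and Met (M) have a sulfur atom in the side chain.
Matching residues: Cys1, Met13.

2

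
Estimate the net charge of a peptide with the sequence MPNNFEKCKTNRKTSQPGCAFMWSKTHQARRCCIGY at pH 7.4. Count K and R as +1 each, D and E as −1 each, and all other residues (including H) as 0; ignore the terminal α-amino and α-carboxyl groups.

Positive (K, R): K7, K9, R12, K13, K25, R30, R31 → +7.
Negative (D, E): E6 → −1.
Net charge = (+7) + (−1) = +6.

+6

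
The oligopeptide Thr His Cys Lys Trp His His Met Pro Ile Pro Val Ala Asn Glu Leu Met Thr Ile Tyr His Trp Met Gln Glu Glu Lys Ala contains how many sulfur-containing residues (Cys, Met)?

Matching residues: Cys3, Met8, Met17, Met23.

4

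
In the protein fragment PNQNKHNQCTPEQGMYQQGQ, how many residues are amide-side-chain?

Only N (asparagine) and Q (glutamine) carry a side-chain carboxamide.
Matching residues: N2, Q3, N4, N7, Q8, Q13, Q17, Q18, Q20.

9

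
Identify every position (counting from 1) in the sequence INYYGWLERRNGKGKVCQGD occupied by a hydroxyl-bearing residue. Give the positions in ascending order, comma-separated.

S, T, and Y are the three residues with a side-chain hydroxyl.
Matching residues: Y3, Y4.

3, 4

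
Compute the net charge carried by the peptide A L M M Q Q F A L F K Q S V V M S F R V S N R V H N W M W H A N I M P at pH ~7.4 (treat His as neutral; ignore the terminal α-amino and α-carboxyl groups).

At pH ~7.4 the Lys and Arg side chains are protonated (+1), the Asp and Glu side chains are deprotonated (−1), and with His taken as neutral all other side chains carry no charge.
Positive (K, R): K11, R19, R23 → +3.
Negative (D, E): none → −0.
Net charge = (+3) + (−0) = +3.

+3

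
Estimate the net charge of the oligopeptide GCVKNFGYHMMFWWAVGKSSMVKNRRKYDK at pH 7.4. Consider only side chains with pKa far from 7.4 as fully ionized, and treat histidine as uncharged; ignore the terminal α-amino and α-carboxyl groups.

+6

Near pH 7.4, K and R contribute +1 each, D and E contribute −1 each, and every other side chain (His included, as stated) is uncharged.
Positive (K, R): K4, K18, K23, R25, R26, K27, K30 → +7.
Negative (D, E): D29 → −1.
Net charge = (+7) + (−1) = +6.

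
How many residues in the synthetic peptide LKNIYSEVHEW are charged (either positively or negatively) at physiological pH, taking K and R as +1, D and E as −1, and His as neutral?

Charged side chains at pH ~7.4: K, R (positive); D, E (negative).
Matching residues: K2, E7, E10.

3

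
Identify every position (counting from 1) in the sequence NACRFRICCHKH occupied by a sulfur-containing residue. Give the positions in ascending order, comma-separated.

The sulfur-bearing residues are cysteine (–SH) and methionine (–S–CH₃).
Matching residues: C3, C8, C9.

3, 8, 9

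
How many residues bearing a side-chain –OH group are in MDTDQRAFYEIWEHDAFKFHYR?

3

The –OH-bearing residues are Ser, Thr (aliphatic alcohols), and Tyr (phenol).
Matching residues: T3, Y9, Y21.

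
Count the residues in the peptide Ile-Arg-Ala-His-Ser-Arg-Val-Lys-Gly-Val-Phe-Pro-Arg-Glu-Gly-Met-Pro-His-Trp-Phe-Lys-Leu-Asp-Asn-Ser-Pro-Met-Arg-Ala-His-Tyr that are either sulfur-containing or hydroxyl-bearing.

Sulfur-containing: C, M. Hydroxyl-bearing: S, T, Y.
Sulfur-containing residues here: Met16, Met27 (2).
Hydroxyl-bearing residues here: Ser5, Ser25, Tyr31 (3).
The two groups share no amino acid, so total = 2 + 3 = 5.

5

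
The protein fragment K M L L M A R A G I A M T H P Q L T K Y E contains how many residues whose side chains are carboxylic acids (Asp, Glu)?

1

Matching residues: E21.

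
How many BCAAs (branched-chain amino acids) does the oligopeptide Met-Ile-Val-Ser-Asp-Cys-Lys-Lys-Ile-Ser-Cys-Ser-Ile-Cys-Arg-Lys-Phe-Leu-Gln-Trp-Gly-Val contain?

6

Valine (V), leucine (L), and isoleucine (I) are the branched-chain amino acids.
Matching residues: Ile2, Val3, Ile9, Ile13, Leu18, Val22.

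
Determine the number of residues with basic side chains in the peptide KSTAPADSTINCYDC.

1

The basic amino acids are Lys (K), Arg (R), and His (H).
Matching residues: K1.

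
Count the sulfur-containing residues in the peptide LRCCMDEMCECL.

The sulfur-bearing residues are cysteine (–SH) and methionine (–S–CH₃).
Matching residues: C3, C4, M5, M8, C9, C11.

6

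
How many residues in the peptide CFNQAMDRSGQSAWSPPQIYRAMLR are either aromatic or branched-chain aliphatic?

Aromatic: F, W, Y. Branched-chain aliphatic: I, L, V.
Aromatic residues here: F2, W14, Y20 (3).
Branched-chain aliphatic residues here: I19, L24 (2).
The two groups share no amino acid, so total = 3 + 2 = 5.

5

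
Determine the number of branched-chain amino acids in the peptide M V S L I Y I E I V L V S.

Valine (V), leucine (L), and isoleucine (I) are the branched-chain amino acids.
Matching residues: V2, L4, I5, I7, I9, V10, L11, V12.

8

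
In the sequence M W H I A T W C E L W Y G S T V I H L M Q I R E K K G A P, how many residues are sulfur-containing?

3

Only Cys (C) and Met (M) have a sulfur atom in the side chain.
Matching residues: M1, C8, M20.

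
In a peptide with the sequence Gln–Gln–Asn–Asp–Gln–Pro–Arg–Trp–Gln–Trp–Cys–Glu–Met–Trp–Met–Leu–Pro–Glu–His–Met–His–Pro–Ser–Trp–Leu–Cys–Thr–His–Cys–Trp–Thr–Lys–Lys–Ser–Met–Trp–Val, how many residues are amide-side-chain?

5

Asparagine (N) and glutamine (Q) have uncharged amide side chains.
Matching residues: Gln1, Gln2, Asn3, Gln5, Gln9.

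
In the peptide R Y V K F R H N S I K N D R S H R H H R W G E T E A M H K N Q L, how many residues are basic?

13

K, R, and H are the three residues with basic side chains (ε-amine, guanidinium, and imidazole respectively).
Matching residues: R1, K4, R6, H7, K11, R14, H16, R17, H18, H19, R20, H28, K29.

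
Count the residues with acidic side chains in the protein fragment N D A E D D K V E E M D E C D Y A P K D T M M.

10

Only D (aspartate) and E (glutamate) carry a side-chain carboxylic acid.
Matching residues: D2, E4, D5, D6, E9, E10, D12, E13, D15, D20.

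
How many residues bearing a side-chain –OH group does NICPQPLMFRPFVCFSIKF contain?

Serine (S), threonine (T), and tyrosine (Y) each carry a hydroxyl group on the side chain.
Matching residues: S16.

1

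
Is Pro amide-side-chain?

Only N (asparagine) and Q (glutamine) carry a side-chain carboxamide.
Proline is not in this group.

No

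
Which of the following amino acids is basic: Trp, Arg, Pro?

Arg

Lysine (K), arginine (R), and histidine (H) have basic, nitrogen-containing side chains.
Of the listed options, only Arg belongs to this group.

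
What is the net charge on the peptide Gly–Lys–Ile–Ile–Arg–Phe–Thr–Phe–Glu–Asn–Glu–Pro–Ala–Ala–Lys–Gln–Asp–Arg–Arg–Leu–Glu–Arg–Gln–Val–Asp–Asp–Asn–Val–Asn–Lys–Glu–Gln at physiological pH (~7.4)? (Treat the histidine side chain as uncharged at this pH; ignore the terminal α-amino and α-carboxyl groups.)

Near pH 7.4, K and R contribute +1 each, D and E contribute −1 each, and every other side chain (His included, as stated) is uncharged.
Positive (K, R): Lys2, Arg5, Lys15, Arg18, Arg19, Arg22, Lys30 → +7.
Negative (D, E): Glu9, Glu11, Asp17, Glu21, Asp25, Asp26, Glu31 → −7.
Net charge = (+7) + (−7) = 0.

0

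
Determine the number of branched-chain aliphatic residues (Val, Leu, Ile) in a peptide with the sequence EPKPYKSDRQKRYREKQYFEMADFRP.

0

None of the 26 residues belong to this group.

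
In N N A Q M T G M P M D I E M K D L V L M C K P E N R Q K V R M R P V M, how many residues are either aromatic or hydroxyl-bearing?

Aromatic: F, W, Y. Hydroxyl-bearing: S, T, Y.
Aromatic residues here: none (0).
Hydroxyl-bearing residues here: T6 (1).
(Y belongs to both groups, but none appear in this sequence.) Total = 0 + 1 = 1.

1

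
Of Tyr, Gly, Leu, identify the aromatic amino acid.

F, W, and Y each carry an aromatic ring on the side chain.
Of the listed options, only Tyr belongs to this group.

Tyr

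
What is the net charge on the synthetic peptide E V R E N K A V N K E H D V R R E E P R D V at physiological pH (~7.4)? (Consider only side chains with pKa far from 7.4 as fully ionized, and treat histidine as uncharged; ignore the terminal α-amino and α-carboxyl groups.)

The side chains ionized at physiological pH are Lys/Arg (+1) and Asp/Glu (−1); with His treated as neutral, nothing else contributes.
Positive (K, R): R3, K6, K10, R15, R16, R20 → +6.
Negative (D, E): E1, E4, E11, D13, E17, E18, D21 → −7.
Net charge = (+6) + (−7) = −1.

-1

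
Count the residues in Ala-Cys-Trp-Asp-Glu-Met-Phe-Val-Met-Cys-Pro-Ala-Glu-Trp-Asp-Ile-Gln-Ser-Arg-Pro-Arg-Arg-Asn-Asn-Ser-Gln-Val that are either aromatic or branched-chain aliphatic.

Aromatic: F, W, Y. Branched-chain aliphatic: I, L, V.
Aromatic residues here: Trp3, Phe7, Trp14 (3).
Branched-chain aliphatic residues here: Val8, Ile16, Val27 (3).
The two groups share no amino acid, so total = 3 + 3 = 6.

6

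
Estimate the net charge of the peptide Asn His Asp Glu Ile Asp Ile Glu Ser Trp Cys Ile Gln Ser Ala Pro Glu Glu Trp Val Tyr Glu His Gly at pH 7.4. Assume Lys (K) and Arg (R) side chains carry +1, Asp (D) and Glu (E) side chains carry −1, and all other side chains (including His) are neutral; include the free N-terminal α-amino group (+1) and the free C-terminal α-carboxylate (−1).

Positive (K, R): none → +0.
Negative (D, E): Asp3, Glu4, Asp6, Glu8, Glu17, Glu18, Glu22 → −7.
The N-terminus (+1) and C-terminus (−1) cancel.
Net charge = (+0) + (−7) = −7.

-7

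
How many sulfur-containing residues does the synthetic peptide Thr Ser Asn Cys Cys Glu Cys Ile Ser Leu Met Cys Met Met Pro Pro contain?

The sulfur-bearing residues are cysteine (–SH) and methionine (–S–CH₃).
Matching residues: Cys4, Cys5, Cys7, Met11, Cys12, Met13, Met14.

7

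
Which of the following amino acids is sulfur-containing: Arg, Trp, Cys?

Cys

The sulfur-bearing residues are cysteine (–SH) and methionine (–S–CH₃).
Of the listed options, only Cys belongs to this group.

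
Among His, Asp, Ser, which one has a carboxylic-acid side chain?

The acidic residues are Asp (D) and Glu (E), whose side chains end in a carboxylate group.
Of the listed options, only Asp belongs to this group.

Asp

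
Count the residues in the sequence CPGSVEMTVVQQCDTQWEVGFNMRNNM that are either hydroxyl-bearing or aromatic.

Hydroxyl-bearing: S, T, Y. Aromatic: F, W, Y.
Hydroxyl-bearing residues here: S4, T8, T15 (3).
Aromatic residues here: W17, F21 (2).
(Y belongs to both groups, but none appear in this sequence.) Total = 3 + 2 = 5.

5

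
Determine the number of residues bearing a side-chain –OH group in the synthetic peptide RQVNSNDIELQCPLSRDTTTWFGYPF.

6

Serine (S), threonine (T), and tyrosine (Y) each carry a hydroxyl group on the side chain.
Matching residues: S5, S15, T18, T19, T20, Y24.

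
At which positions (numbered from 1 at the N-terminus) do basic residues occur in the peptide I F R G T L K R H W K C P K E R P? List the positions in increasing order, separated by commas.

3, 7, 8, 9, 11, 14, 16

K, R, and H are the three residues with basic side chains (ε-amine, guanidinium, and imidazole respectively).
Matching residues: R3, K7, R8, H9, K11, K14, R16.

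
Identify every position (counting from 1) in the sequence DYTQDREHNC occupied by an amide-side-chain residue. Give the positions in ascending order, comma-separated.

4, 9

Asparagine (N) and glutamine (Q) have uncharged amide side chains.
Matching residues: Q4, N9.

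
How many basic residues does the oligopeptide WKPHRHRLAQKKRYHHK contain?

11

Lysine (K), arginine (R), and histidine (H) have basic, nitrogen-containing side chains.
Matching residues: K2, H4, R5, H6, R7, K11, K12, R13, H15, H16, K17.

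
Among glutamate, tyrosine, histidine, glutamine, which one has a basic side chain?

histidine

The basic amino acids are Lys (K), Arg (R), and His (H).
Of the listed options, only histidine belongs to this group.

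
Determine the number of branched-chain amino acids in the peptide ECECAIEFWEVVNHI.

4

Valine (V), leucine (L), and isoleucine (I) are the branched-chain amino acids.
Matching residues: I6, V11, V12, I15.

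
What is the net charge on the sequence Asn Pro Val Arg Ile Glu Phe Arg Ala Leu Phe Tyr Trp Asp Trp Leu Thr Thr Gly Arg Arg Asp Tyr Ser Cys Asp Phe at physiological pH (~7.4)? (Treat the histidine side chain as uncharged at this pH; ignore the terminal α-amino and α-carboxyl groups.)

The side chains ionized at physiological pH are Lys/Arg (+1) and Asp/Glu (−1); with His treated as neutral, nothing else contributes.
Positive (K, R): Arg4, Arg8, Arg20, Arg21 → +4.
Negative (D, E): Glu6, Asp14, Asp22, Asp26 → −4.
Net charge = (+4) + (−4) = 0.

0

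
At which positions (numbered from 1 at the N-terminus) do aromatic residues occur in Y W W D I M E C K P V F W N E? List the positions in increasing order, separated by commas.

Phenylalanine (F), tryptophan (W), and tyrosine (Y) have aromatic ring side chains.
Matching residues: Y1, W2, W3, F12, W13.

1, 2, 3, 12, 13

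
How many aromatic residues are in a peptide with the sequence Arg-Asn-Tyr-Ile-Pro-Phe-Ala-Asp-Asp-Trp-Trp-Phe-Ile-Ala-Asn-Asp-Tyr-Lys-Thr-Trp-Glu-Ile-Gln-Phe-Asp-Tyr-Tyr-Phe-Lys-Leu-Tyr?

Phenylalanine (F), tryptophan (W), and tyrosine (Y) have aromatic ring side chains.
Matching residues: Tyr3, Phe6, Trp10, Trp11, Phe12, Tyr17, Trp20, Phe24, Tyr26, Tyr27, Phe28, Tyr31.

12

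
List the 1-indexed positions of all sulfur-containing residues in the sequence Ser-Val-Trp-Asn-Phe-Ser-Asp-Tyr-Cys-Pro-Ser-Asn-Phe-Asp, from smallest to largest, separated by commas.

Cysteine (C, thiol) and methionine (M, thioether) are the two sulfur-containing amino acids.
Matching residues: Cys9.

9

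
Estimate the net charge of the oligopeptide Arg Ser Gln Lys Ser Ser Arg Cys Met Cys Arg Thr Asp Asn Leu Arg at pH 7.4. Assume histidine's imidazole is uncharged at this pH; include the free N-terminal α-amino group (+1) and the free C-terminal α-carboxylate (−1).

At pH ~7.4 the Lys and Arg side chains are protonated (+1), the Asp and Glu side chains are deprotonated (−1), and with His taken as neutral all other side chains carry no charge.
Positive (K, R): Arg1, Lys4, Arg7, Arg11, Arg16 → +5.
Negative (D, E): Asp13 → −1.
The N-terminus (+1) and C-terminus (−1) cancel.
Net charge = (+5) + (−1) = +4.

+4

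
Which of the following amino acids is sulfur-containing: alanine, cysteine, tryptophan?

cysteine

The sulfur-bearing residues are cysteine (–SH) and methionine (–S–CH₃).
Of the listed options, only cysteine belongs to this group.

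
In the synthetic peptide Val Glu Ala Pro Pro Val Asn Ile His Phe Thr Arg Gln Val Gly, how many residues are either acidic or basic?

Acidic: D, E. Basic: H, K, R.
Acidic residues here: Glu2 (1).
Basic residues here: His9, Arg12 (2).
The two groups share no amino acid, so total = 1 + 2 = 3.

3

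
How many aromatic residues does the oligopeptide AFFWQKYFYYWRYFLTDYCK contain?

The aromatic amino acids are Phe (F, benzyl), Trp (W, indole), and Tyr (Y, phenol).
Matching residues: F2, F3, W4, Y7, F8, Y9, Y10, W11, Y13, F14, Y18.

11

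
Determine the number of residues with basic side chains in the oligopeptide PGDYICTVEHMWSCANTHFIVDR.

The basic amino acids are Lys (K), Arg (R), and His (H).
Matching residues: H10, H18, R23.

3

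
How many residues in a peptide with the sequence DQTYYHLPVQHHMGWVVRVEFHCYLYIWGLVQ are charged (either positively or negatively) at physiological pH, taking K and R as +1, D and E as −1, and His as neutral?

3

Charged side chains at pH ~7.4: K, R (positive); D, E (negative).
Matching residues: D1, R18, E20.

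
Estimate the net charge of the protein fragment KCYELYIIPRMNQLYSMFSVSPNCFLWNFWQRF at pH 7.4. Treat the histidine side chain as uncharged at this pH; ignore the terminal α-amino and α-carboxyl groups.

Near pH 7.4, K and R contribute +1 each, D and E contribute −1 each, and every other side chain (His included, as stated) is uncharged.
Positive (K, R): K1, R10, R32 → +3.
Negative (D, E): E4 → −1.
Net charge = (+3) + (−1) = +2.

+2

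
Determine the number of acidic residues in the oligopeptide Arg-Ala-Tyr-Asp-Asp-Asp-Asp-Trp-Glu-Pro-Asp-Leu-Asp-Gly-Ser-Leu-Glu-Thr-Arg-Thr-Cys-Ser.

Only D (aspartate) and E (glutamate) carry a side-chain carboxylic acid.
Matching residues: Asp4, Asp5, Asp6, Asp7, Glu9, Asp11, Asp13, Glu17.

8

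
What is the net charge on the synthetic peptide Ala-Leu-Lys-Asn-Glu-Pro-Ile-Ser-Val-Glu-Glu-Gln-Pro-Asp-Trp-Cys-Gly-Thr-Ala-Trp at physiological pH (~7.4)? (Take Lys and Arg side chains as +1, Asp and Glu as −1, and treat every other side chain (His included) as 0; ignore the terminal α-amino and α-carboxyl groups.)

-3

Positive (K, R): Lys3 → +1.
Negative (D, E): Glu5, Glu10, Glu11, Asp14 → −4.
Net charge = (+1) + (−4) = −3.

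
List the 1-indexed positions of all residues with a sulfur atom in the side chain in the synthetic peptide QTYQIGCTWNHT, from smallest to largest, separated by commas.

Only Cys (C) and Met (M) have a sulfur atom in the side chain.
Matching residues: C7.

7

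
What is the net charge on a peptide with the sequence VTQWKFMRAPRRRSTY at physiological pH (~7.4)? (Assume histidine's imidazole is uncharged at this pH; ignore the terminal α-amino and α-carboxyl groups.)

+5

At pH ~7.4 the Lys and Arg side chains are protonated (+1), the Asp and Glu side chains are deprotonated (−1), and with His taken as neutral all other side chains carry no charge.
Positive (K, R): K5, R8, R11, R12, R13 → +5.
Negative (D, E): none → −0.
Net charge = (+5) + (−0) = +5.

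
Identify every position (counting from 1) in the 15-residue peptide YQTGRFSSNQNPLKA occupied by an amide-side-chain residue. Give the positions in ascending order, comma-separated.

Matching residues: Q2, N9, Q10, N11.

2, 9, 10, 11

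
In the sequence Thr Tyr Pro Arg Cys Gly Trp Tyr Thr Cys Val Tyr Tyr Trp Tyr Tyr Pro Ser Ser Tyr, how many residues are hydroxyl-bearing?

11

S, T, and Y are the three residues with a side-chain hydroxyl.
Matching residues: Thr1, Tyr2, Tyr8, Thr9, Tyr12, Tyr13, Tyr15, Tyr16, Ser18, Ser19, Tyr20.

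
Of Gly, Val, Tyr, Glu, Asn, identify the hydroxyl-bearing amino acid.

Tyr

The –OH-bearing residues are Ser, Thr (aliphatic alcohols), and Tyr (phenol).
Of the listed options, only Tyr belongs to this group.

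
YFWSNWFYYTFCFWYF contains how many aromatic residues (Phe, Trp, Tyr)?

Matching residues: Y1, F2, W3, W6, F7, Y8, Y9, F11, F13, W14, Y15, F16.

12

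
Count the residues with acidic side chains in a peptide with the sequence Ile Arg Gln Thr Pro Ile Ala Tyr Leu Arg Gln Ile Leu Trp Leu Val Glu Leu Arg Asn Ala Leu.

The acidic residues are Asp (D) and Glu (E), whose side chains end in a carboxylate group.
Matching residues: Glu17.

1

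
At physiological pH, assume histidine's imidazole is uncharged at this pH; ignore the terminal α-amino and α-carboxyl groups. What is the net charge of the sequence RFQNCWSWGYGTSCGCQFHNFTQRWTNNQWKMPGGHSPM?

+3

The side chains ionized at physiological pH are Lys/Arg (+1) and Asp/Glu (−1); with His treated as neutral, nothing else contributes.
Positive (K, R): R1, R24, K31 → +3.
Negative (D, E): none → −0.
Net charge = (+3) + (−0) = +3.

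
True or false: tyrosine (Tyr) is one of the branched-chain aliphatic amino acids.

False

The BCAAs are Val, Leu, and Ile — aliphatic side chains with a branch point.
Tyrosine is not in this group.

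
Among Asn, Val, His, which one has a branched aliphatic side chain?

V, L, and I make up the branched-chain aliphatic group.
Of the listed options, only Val belongs to this group.

Val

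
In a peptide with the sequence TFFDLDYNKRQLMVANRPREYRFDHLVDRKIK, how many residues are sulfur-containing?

1

Cysteine (C, thiol) and methionine (M, thioether) are the two sulfur-containing amino acids.
Matching residues: M13.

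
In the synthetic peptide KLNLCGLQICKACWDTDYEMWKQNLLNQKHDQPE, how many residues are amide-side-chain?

7

Only N (asparagine) and Q (glutamine) carry a side-chain carboxamide.
Matching residues: N3, Q8, Q23, N24, N27, Q28, Q32.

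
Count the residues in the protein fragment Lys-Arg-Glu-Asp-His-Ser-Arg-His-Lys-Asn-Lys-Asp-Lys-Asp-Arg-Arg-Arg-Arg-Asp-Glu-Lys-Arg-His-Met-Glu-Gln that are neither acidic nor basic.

Acidic: D, E. Basic: K, R, H. All other residues are neither.
Matching residues: Ser6, Asn10, Met24, Gln26.

4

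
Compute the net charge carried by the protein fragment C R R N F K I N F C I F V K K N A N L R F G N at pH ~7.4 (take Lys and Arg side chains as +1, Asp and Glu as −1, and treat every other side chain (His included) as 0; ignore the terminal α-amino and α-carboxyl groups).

Positive (K, R): R2, R3, K6, K14, K15, R20 → +6.
Negative (D, E): none → −0.
Net charge = (+6) + (−0) = +6.

+6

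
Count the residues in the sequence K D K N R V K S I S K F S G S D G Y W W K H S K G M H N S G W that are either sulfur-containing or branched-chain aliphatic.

3

Sulfur-containing: C, M. Branched-chain aliphatic: I, L, V.
Sulfur-containing residues here: M26 (1).
Branched-chain aliphatic residues here: V6, I9 (2).
The two groups share no amino acid, so total = 1 + 2 = 3.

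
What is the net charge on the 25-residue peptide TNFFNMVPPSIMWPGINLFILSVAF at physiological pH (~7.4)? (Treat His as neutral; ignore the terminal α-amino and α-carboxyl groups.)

0

At pH ~7.4 the Lys and Arg side chains are protonated (+1), the Asp and Glu side chains are deprotonated (−1), and with His taken as neutral all other side chains carry no charge.
Positive (K, R): none → +0.
Negative (D, E): none → −0.
Net charge = (+0) + (−0) = 0.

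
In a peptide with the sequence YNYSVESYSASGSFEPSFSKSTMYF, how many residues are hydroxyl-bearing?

13

The –OH-bearing residues are Ser, Thr (aliphatic alcohols), and Tyr (phenol).
Matching residues: Y1, Y3, S4, S7, Y8, S9, S11, S13, S17, S19, S21, T22, Y24.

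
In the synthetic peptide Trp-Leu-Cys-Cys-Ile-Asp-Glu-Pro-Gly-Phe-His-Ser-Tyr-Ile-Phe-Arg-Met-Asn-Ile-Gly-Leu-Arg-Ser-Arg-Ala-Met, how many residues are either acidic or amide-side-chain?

3

Acidic: D, E. Amide-side-chain: N, Q.
Acidic residues here: Asp6, Glu7 (2).
Amide-side-chain residues here: Asn18 (1).
The two groups share no amino acid, so total = 2 + 1 = 3.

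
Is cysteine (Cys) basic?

K, R, and H are the three residues with basic side chains (ε-amine, guanidinium, and imidazole respectively).
Cysteine is not in this group.

No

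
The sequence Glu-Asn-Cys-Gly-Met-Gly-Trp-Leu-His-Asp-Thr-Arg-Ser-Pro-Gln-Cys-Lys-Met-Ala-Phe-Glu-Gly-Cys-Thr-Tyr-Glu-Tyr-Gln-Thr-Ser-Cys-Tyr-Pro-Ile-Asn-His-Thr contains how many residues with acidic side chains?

Aspartate (D) and glutamate (E) have carboxylic-acid side chains and are the acidic amino acids.
Matching residues: Glu1, Asp10, Glu21, Glu26.

4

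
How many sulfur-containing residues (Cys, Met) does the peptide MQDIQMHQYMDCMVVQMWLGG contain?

6

Matching residues: M1, M6, M10, C12, M13, M17.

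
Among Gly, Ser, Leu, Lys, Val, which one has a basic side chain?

K, R, and H are the three residues with basic side chains (ε-amine, guanidinium, and imidazole respectively).
Of the listed options, only Lys belongs to this group.

Lys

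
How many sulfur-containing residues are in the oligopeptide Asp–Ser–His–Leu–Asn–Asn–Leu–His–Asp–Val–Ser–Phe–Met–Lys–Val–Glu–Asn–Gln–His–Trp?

1

Cysteine (C, thiol) and methionine (M, thioether) are the two sulfur-containing amino acids.
Matching residues: Met13.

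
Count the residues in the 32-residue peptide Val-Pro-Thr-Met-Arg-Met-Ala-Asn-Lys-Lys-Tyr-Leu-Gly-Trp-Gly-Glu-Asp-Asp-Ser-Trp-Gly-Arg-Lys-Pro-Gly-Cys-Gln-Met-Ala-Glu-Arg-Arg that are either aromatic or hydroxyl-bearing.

5

Aromatic: F, W, Y. Hydroxyl-bearing: S, T, Y.
Aromatic residues here: Tyr11, Trp14, Trp20 (3).
Hydroxyl-bearing residues here: Thr3, Tyr11, Ser19 (3).
Y is in both groups, so the 1 Y residue must not be double-counted.
Total = 3 + 3 − 1 = 5.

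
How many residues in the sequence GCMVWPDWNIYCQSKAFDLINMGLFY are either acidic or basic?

3

Acidic: D, E. Basic: H, K, R.
Acidic residues here: D7, D18 (2).
Basic residues here: K15 (1).
The two groups share no amino acid, so total = 2 + 1 = 3.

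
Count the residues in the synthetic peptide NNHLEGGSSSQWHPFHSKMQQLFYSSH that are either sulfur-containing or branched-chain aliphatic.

Sulfur-containing: C, M. Branched-chain aliphatic: I, L, V.
Sulfur-containing residues here: M19 (1).
Branched-chain aliphatic residues here: L4, L22 (2).
The two groups share no amino acid, so total = 1 + 2 = 3.

3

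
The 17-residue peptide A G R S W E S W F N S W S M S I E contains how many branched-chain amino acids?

V, L, and I make up the branched-chain aliphatic group.
Matching residues: I16.

1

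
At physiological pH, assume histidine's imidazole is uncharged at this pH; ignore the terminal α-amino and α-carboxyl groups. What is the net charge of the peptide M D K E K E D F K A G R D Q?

Near pH 7.4, K and R contribute +1 each, D and E contribute −1 each, and every other side chain (His included, as stated) is uncharged.
Positive (K, R): K3, K5, K9, R12 → +4.
Negative (D, E): D2, E4, E6, D7, D13 → −5.
Net charge = (+4) + (−5) = −1.

-1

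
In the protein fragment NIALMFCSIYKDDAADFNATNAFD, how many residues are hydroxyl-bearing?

3

S, T, and Y are the three residues with a side-chain hydroxyl.
Matching residues: S8, Y10, T20.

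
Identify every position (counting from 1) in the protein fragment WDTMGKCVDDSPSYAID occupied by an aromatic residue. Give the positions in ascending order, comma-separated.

Phenylalanine (F), tryptophan (W), and tyrosine (Y) have aromatic ring side chains.
Matching residues: W1, Y14.

1, 14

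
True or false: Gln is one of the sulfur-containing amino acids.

Cysteine (C, thiol) and methionine (M, thioether) are the two sulfur-containing amino acids.
Glutamine is not in this group.

False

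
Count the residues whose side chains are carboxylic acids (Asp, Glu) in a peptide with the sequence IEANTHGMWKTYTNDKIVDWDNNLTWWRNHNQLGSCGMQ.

Matching residues: E2, D15, D19, D21.

4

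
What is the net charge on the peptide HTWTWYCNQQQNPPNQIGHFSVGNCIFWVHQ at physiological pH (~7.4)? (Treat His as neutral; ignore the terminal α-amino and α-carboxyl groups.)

0

At pH ~7.4 the Lys and Arg side chains are protonated (+1), the Asp and Glu side chains are deprotonated (−1), and with His taken as neutral all other side chains carry no charge.
Positive (K, R): none → +0.
Negative (D, E): none → −0.
Net charge = (+0) + (−0) = 0.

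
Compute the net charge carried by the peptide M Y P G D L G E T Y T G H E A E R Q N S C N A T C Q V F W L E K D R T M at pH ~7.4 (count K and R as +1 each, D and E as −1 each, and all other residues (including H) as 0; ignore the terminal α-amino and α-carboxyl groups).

Positive (K, R): R17, K32, R34 → +3.
Negative (D, E): D5, E8, E14, E16, E31, D33 → −6.
Net charge = (+3) + (−6) = −3.

-3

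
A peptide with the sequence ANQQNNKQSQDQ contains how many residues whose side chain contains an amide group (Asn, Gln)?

Matching residues: N2, Q3, Q4, N5, N6, Q8, Q10, Q12.

8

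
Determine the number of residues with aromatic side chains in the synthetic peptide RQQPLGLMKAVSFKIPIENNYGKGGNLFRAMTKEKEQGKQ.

3

The aromatic amino acids are Phe (F, benzyl), Trp (W, indole), and Tyr (Y, phenol).
Matching residues: F13, Y21, F28.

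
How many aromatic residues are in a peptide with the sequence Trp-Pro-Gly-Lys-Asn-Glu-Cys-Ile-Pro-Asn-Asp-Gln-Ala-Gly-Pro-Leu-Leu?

1

The aromatic amino acids are Phe (F, benzyl), Trp (W, indole), and Tyr (Y, phenol).
Matching residues: Trp1.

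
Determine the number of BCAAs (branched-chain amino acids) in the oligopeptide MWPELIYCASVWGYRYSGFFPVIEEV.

V, L, and I make up the branched-chain aliphatic group.
Matching residues: L5, I6, V11, V22, I23, V26.

6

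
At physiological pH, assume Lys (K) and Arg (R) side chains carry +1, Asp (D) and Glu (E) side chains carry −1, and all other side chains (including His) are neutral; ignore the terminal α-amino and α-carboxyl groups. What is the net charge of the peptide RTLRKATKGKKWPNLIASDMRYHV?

+6

Positive (K, R): R1, R4, K5, K8, K10, K11, R21 → +7.
Negative (D, E): D19 → −1.
Net charge = (+7) + (−1) = +6.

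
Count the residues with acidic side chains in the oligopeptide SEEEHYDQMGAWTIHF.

The acidic residues are Asp (D) and Glu (E), whose side chains end in a carboxylate group.
Matching residues: E2, E3, E4, D7.

4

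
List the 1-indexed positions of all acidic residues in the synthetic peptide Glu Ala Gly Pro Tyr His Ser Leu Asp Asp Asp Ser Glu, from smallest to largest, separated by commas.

The acidic residues are Asp (D) and Glu (E), whose side chains end in a carboxylate group.
Matching residues: Glu1, Asp9, Asp10, Asp11, Glu13.

1, 9, 10, 11, 13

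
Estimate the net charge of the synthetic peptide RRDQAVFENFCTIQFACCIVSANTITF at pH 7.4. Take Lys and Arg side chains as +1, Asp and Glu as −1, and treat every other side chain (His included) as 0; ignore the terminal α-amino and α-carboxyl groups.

0

Positive (K, R): R1, R2 → +2.
Negative (D, E): D3, E8 → −2.
Net charge = (+2) + (−2) = 0.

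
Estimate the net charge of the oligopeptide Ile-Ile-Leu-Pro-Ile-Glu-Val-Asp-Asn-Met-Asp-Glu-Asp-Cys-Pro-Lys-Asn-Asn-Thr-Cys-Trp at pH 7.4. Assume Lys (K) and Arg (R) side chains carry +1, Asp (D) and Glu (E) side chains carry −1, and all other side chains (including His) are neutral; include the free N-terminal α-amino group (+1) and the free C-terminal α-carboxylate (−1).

-4

Positive (K, R): Lys16 → +1.
Negative (D, E): Glu6, Asp8, Asp11, Glu12, Asp13 → −5.
The N-terminus (+1) and C-terminus (−1) cancel.
Net charge = (+1) + (−5) = −4.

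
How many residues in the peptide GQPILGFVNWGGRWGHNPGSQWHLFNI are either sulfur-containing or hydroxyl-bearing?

1

Sulfur-containing: C, M. Hydroxyl-bearing: S, T, Y.
Sulfur-containing residues here: none (0).
Hydroxyl-bearing residues here: S20 (1).
The two groups share no amino acid, so total = 0 + 1 = 1.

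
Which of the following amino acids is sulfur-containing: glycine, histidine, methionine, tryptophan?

Only Cys (C) and Met (M) have a sulfur atom in the side chain.
Of the listed options, only methionine belongs to this group.

methionine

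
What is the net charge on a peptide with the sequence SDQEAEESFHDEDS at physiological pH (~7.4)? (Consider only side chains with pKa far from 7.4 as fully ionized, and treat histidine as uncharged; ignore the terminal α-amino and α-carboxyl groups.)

At pH ~7.4 the Lys and Arg side chains are protonated (+1), the Asp and Glu side chains are deprotonated (−1), and with His taken as neutral all other side chains carry no charge.
Positive (K, R): none → +0.
Negative (D, E): D2, E4, E6, E7, D11, E12, D13 → −7.
Net charge = (+0) + (−7) = −7.

-7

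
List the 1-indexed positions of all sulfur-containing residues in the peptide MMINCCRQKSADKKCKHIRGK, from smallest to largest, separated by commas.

Only Cys (C) and Met (M) have a sulfur atom in the side chain.
Matching residues: M1, M2, C5, C6, C15.

1, 2, 5, 6, 15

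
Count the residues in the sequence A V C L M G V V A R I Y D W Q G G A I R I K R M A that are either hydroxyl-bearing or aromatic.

Hydroxyl-bearing: S, T, Y. Aromatic: F, W, Y.
Hydroxyl-bearing residues here: Y12 (1).
Aromatic residues here: Y12, W14 (2).
Y is in both groups, so the 1 Y residue must not be double-counted.
Total = 1 + 2 − 1 = 2.

2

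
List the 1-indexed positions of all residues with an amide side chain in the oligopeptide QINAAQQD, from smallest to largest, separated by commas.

The amide-side-chain residues are Asn (N) and Gln (Q).
Matching residues: Q1, N3, Q6, Q7.

1, 3, 6, 7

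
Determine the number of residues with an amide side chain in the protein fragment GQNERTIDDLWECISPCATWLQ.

3

Asparagine (N) and glutamine (Q) have uncharged amide side chains.
Matching residues: Q2, N3, Q22.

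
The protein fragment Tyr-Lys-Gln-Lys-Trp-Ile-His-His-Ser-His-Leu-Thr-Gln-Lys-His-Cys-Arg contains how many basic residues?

8

The basic amino acids are Lys (K), Arg (R), and His (H).
Matching residues: Lys2, Lys4, His7, His8, His10, Lys14, His15, Arg17.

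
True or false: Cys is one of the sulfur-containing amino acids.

Only Cys (C) and Met (M) have a sulfur atom in the side chain.
Cysteine is in this group.

True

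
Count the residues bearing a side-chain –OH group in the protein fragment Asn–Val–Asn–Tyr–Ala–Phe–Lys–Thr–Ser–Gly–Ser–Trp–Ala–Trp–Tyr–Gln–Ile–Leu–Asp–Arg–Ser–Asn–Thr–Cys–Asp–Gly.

7

Serine (S), threonine (T), and tyrosine (Y) each carry a hydroxyl group on the side chain.
Matching residues: Tyr4, Thr8, Ser9, Ser11, Tyr15, Ser21, Thr23.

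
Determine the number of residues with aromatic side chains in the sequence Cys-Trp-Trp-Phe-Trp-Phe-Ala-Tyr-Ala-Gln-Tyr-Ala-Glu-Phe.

Phenylalanine (F), tryptophan (W), and tyrosine (Y) have aromatic ring side chains.
Matching residues: Trp2, Trp3, Phe4, Trp5, Phe6, Tyr8, Tyr11, Phe14.

8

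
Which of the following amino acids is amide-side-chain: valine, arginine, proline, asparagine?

Asparagine (N) and glutamine (Q) have uncharged amide side chains.
Of the listed options, only asparagine belongs to this group.

asparagine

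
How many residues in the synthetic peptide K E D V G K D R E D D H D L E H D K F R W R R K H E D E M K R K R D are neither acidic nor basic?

6

Acidic: D, E. Basic: K, R, H. All other residues are neither.
Matching residues: V4, G5, L14, F19, W21, M29.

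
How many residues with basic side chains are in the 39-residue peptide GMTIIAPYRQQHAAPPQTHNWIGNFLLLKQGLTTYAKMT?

K, R, and H are the three residues with basic side chains (ε-amine, guanidinium, and imidazole respectively).
Matching residues: R9, H12, H19, K29, K37.

5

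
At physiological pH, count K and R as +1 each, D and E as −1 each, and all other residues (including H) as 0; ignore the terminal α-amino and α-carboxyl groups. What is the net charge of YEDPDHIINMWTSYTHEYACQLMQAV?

-4

Positive (K, R): none → +0.
Negative (D, E): E2, D3, D5, E17 → −4.
Net charge = (+0) + (−4) = −4.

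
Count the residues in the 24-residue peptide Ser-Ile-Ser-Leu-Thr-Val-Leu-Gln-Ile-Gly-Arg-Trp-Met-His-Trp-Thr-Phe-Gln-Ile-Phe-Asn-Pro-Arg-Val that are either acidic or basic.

3

Acidic: D, E. Basic: H, K, R.
Acidic residues here: none (0).
Basic residues here: Arg11, His14, Arg23 (3).
The two groups share no amino acid, so total = 0 + 3 = 3.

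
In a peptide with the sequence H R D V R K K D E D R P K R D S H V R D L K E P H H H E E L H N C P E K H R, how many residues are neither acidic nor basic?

Acidic: D, E. Basic: K, R, H. All other residues are neither.
Matching residues: V4, P12, S16, V18, L21, P24, L30, N32, C33, P34.

10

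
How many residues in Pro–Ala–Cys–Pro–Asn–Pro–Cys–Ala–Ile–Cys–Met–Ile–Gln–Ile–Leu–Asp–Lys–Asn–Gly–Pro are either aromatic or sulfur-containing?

4

Aromatic: F, W, Y. Sulfur-containing: C, M.
Aromatic residues here: none (0).
Sulfur-containing residues here: Cys3, Cys7, Cys10, Met11 (4).
The two groups share no amino acid, so total = 0 + 4 = 4.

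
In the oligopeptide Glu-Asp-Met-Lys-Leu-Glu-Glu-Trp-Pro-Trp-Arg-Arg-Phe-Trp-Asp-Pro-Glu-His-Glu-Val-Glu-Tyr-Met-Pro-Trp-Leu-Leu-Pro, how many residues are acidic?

Aspartate (D) and glutamate (E) have carboxylic-acid side chains and are the acidic amino acids.
Matching residues: Glu1, Asp2, Glu6, Glu7, Asp15, Glu17, Glu19, Glu21.

8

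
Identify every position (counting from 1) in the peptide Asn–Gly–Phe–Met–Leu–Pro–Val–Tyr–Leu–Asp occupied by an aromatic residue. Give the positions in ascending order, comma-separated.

The aromatic amino acids are Phe (F, benzyl), Trp (W, indole), and Tyr (Y, phenol).
Matching residues: Phe3, Tyr8.

3, 8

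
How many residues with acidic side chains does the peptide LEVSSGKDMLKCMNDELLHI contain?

Aspartate (D) and glutamate (E) have carboxylic-acid side chains and are the acidic amino acids.
Matching residues: E2, D8, D15, E16.

4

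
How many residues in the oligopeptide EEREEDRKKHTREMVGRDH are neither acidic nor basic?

Acidic: D, E. Basic: K, R, H. All other residues are neither.
Matching residues: T11, M14, V15, G16.

4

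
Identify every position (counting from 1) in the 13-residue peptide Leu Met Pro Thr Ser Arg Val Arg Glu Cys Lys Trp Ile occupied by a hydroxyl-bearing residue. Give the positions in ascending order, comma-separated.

S, T, and Y are the three residues with a side-chain hydroxyl.
Matching residues: Thr4, Ser5.

4, 5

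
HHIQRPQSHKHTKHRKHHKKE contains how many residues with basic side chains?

Lysine (K), arginine (R), and histidine (H) have basic, nitrogen-containing side chains.
Matching residues: H1, H2, R5, H9, K10, H11, K13, H14, R15, K16, H17, H18, K19, K20.

14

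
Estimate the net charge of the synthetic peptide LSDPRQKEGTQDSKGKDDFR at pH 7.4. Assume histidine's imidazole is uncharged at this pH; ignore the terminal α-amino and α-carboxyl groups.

0

Near pH 7.4, K and R contribute +1 each, D and E contribute −1 each, and every other side chain (His included, as stated) is uncharged.
Positive (K, R): R5, K7, K14, K16, R20 → +5.
Negative (D, E): D3, E8, D12, D17, D18 → −5.
Net charge = (+5) + (−5) = 0.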